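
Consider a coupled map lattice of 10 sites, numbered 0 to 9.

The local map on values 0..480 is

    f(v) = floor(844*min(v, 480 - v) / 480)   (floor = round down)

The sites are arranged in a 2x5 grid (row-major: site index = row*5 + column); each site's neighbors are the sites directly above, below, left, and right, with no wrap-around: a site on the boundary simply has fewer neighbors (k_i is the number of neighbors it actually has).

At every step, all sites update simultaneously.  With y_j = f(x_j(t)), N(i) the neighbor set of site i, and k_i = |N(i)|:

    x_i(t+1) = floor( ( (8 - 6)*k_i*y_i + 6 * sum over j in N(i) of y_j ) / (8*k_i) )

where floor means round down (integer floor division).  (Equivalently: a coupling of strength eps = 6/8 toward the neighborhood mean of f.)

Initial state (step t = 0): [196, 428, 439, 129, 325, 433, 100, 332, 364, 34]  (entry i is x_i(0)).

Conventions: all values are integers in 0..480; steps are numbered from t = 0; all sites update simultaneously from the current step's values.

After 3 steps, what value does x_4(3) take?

Simulating step by step:
t=0: [196, 428, 439, 129, 325, 433, 100, 332, 364, 34]
t=1: [150, 170, 162, 193, 174, 215, 152, 177, 187, 192]
t=2: [319, 278, 308, 314, 329, 293, 313, 297, 328, 321]
t=3: [326, 308, 317, 281, 280, 298, 324, 295, 289, 269]

Answer: x_4(3) = 280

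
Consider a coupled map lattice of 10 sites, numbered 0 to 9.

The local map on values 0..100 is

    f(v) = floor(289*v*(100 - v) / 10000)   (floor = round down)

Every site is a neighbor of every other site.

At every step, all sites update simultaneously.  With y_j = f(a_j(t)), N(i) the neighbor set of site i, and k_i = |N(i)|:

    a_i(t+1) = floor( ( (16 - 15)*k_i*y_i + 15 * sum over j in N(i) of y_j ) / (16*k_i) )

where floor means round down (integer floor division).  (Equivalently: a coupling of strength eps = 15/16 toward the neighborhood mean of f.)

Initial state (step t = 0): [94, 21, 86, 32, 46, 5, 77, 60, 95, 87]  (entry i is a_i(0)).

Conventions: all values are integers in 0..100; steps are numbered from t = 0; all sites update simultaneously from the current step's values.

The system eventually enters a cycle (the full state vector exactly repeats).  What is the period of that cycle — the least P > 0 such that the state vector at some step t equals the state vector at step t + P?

Answer: 2
Key observation: The state at step 2, [68, 68, 68, 68, 68, 68, 68, 68, 68, 68], reappears at step 4 — and no state repeats earlier — so the cycle the system enters has period 2.

Derivation:
t=0: [94, 21, 86, 32, 46, 5, 77, 60, 95, 87]
t=1: [41, 40, 41, 39, 39, 41, 40, 39, 41, 41]
t=2: [68, 68, 68, 68, 68, 68, 68, 68, 68, 68]
t=3: [62, 62, 62, 62, 62, 62, 62, 62, 62, 62]
t=4: [68, 68, 68, 68, 68, 68, 68, 68, 68, 68]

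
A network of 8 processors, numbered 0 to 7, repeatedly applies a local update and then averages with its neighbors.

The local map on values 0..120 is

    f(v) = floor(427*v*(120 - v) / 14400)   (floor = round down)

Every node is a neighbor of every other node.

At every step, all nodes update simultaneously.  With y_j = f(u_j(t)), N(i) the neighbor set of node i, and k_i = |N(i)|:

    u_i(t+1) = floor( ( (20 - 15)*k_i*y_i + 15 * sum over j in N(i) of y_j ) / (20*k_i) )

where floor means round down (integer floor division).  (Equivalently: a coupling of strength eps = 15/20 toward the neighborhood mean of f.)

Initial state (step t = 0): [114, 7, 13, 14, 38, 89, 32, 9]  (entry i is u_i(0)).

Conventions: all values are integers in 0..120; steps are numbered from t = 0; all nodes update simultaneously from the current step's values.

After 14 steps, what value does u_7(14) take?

Answer: u_7(14) = 103

Derivation:
t=0: [114, 7, 13, 14, 38, 89, 32, 9]
t=1: [47, 47, 50, 50, 57, 55, 56, 48]
t=2: [103, 103, 103, 103, 103, 103, 103, 103]
t=3: [51, 51, 51, 51, 51, 51, 51, 51]
t=4: [104, 104, 104, 104, 104, 104, 104, 104]
t=5: [49, 49, 49, 49, 49, 49, 49, 49]
t=6: [103, 103, 103, 103, 103, 103, 103, 103]
t=7: [51, 51, 51, 51, 51, 51, 51, 51]
t=8: [104, 104, 104, 104, 104, 104, 104, 104]
t=9: [49, 49, 49, 49, 49, 49, 49, 49]
t=10: [103, 103, 103, 103, 103, 103, 103, 103]
t=11: [51, 51, 51, 51, 51, 51, 51, 51]
t=12: [104, 104, 104, 104, 104, 104, 104, 104]
t=13: [49, 49, 49, 49, 49, 49, 49, 49]
t=14: [103, 103, 103, 103, 103, 103, 103, 103]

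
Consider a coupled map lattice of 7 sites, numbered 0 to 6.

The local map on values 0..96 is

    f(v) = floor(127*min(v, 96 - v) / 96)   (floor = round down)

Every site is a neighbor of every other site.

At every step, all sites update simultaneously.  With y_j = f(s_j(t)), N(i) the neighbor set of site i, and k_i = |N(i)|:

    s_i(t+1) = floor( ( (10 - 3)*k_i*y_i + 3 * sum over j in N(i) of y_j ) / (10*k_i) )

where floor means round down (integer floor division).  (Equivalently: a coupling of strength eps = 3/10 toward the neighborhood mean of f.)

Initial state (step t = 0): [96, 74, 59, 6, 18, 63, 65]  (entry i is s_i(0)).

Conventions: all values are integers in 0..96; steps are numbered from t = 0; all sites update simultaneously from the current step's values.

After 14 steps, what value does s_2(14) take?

Simulating step by step:
t=0: [96, 74, 59, 6, 18, 63, 65]
t=1: [9, 28, 40, 14, 24, 37, 36]
t=2: [19, 36, 46, 23, 32, 43, 42]
t=3: [32, 46, 54, 35, 43, 52, 51]
t=4: [46, 57, 54, 48, 55, 56, 57]
t=5: [58, 52, 55, 60, 54, 53, 52]
t=6: [51, 56, 54, 49, 54, 55, 56]
t=7: [57, 53, 55, 59, 55, 54, 53]
t=8: [51, 55, 53, 49, 53, 54, 55]
t=9: [58, 54, 56, 60, 56, 55, 54]
t=10: [50, 54, 52, 48, 52, 53, 54]
t=11: [59, 56, 57, 61, 57, 56, 56]
t=12: [48, 51, 50, 47, 50, 51, 51]
t=13: [62, 59, 60, 61, 60, 59, 59]
t=14: [45, 47, 46, 46, 46, 47, 47]

Answer: s_2(14) = 46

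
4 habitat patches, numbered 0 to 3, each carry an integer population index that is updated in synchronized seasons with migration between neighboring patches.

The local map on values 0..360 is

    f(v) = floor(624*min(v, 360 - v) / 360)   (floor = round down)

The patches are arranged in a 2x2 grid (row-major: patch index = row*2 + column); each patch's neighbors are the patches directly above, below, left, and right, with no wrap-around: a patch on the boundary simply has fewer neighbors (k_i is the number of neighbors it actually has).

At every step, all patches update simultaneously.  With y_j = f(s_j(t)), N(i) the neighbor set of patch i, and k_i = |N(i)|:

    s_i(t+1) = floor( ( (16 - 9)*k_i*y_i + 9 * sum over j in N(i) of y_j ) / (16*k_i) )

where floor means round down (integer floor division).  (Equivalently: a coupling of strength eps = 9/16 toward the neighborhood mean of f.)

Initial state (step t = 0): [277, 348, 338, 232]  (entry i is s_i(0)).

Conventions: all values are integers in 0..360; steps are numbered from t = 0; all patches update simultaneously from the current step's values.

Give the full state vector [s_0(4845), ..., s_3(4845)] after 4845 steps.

Answer: [246, 246, 246, 246]
Key observation: The state at step 40, [197, 197, 197, 197], reappears at step 46: the system is in a cycle of period 6 from step 40 on.  Therefore the state at step 4845 equals the state at step 40 + ((4845 - 40) mod 6) = 45, which is [246, 246, 246, 246].

Derivation:
t=0: [277, 348, 338, 232]
t=1: [78, 111, 119, 113]
t=2: [171, 176, 182, 197]
t=3: [301, 296, 297, 295]
t=4: [106, 108, 107, 110]
t=5: [184, 186, 185, 187]
t=6: [303, 301, 302, 300]
t=7: [99, 101, 100, 102]
t=8: [172, 174, 173, 174]
t=9: [299, 300, 299, 300]
t=10: [104, 104, 104, 104]
t=11: [180, 180, 180, 180]
t=12: [312, 312, 312, 312]
t=13: [83, 83, 83, 83]
t=14: [143, 143, 143, 143]
t=15: [247, 247, 247, 247]
t=16: [195, 195, 195, 195]
t=17: [286, 286, 286, 286]
t=18: [128, 128, 128, 128]
t=19: [221, 221, 221, 221]
t=20: [240, 240, 240, 240]
t=21: [208, 208, 208, 208]
t=22: [263, 263, 263, 263]
t=23: [168, 168, 168, 168]
t=24: [291, 291, 291, 291]
t=25: [119, 119, 119, 119]
t=26: [206, 206, 206, 206]
t=27: [266, 266, 266, 266]
t=28: [162, 162, 162, 162]
t=29: [280, 280, 280, 280]
t=30: [138, 138, 138, 138]
t=31: [239, 239, 239, 239]
t=32: [209, 209, 209, 209]
t=33: [261, 261, 261, 261]
t=34: [171, 171, 171, 171]
t=35: [296, 296, 296, 296]
t=36: [110, 110, 110, 110]
t=37: [190, 190, 190, 190]
t=38: [294, 294, 294, 294]
t=39: [114, 114, 114, 114]
t=40: [197, 197, 197, 197]
t=41: [282, 282, 282, 282]
t=42: [135, 135, 135, 135]
t=43: [234, 234, 234, 234]
t=44: [218, 218, 218, 218]
t=45: [246, 246, 246, 246]
t=46: [197, 197, 197, 197]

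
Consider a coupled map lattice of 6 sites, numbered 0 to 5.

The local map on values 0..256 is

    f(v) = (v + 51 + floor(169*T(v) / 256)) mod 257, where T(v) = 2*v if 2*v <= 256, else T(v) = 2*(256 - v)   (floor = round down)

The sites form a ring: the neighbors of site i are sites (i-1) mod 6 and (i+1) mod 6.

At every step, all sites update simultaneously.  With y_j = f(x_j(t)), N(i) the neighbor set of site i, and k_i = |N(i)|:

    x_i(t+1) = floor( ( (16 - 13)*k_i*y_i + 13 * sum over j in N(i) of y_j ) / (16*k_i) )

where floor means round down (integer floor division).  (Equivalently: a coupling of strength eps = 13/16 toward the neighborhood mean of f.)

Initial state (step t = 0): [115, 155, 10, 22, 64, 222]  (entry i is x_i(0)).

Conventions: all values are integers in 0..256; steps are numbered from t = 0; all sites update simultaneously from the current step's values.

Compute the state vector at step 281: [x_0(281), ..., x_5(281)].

Answer: [66, 66, 66, 66, 66, 66]
Key observation: The state at step 17, [66, 66, 66, 66, 66, 66], reappears at step 19: the system is in a cycle of period 2 from step 17 on.  Therefore the state at step 281 equals the state at step 17 + ((281 - 17) mod 2) = 17, which is [66, 66, 66, 66, 66, 66].

Derivation:
t=0: [115, 155, 10, 22, 64, 222]
t=1: [68, 69, 88, 130, 103, 116]
t=2: [150, 227, 170, 133, 68, 109]
t=3: [58, 76, 74, 132, 93, 126]
t=4: [161, 207, 170, 110, 72, 94]
t=5: [46, 75, 60, 129, 65, 123]
t=6: [152, 183, 163, 175, 106, 160]
t=7: [77, 79, 74, 62, 70, 64]
t=8: [218, 227, 215, 213, 199, 216]
t=9: [60, 61, 61, 65, 63, 64]
t=10: [194, 191, 195, 195, 199, 194]
t=11: [69, 69, 69, 68, 68, 68]
t=12: [209, 211, 209, 209, 208, 209]
t=13: [64, 64, 64, 65, 65, 65]
t=14: [199, 199, 199, 200, 201, 200]
t=15: [67, 68, 67, 67, 67, 67]
t=16: [206, 206, 206, 206, 206, 206]
t=17: [66, 66, 66, 66, 66, 66]
t=18: [204, 204, 204, 204, 204, 204]
t=19: [66, 66, 66, 66, 66, 66]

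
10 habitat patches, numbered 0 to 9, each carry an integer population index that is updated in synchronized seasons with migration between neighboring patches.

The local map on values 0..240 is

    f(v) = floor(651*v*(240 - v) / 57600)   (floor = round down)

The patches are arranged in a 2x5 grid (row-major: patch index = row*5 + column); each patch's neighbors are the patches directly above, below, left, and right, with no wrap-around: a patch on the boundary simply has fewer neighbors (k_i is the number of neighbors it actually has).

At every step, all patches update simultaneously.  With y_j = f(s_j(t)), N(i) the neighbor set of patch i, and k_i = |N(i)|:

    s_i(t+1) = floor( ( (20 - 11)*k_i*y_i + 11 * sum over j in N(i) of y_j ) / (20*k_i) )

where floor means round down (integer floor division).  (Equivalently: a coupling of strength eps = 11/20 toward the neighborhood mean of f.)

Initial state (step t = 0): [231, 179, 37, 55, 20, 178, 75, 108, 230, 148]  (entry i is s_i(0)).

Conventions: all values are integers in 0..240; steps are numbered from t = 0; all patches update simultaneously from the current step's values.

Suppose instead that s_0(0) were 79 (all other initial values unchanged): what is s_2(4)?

Simulating step by step:
t=0: [79, 179, 37, 55, 20, 178, 75, 108, 230, 148]
t=1: [132, 122, 110, 80, 95, 133, 137, 117, 89, 89]
t=2: [161, 161, 158, 150, 150, 160, 160, 159, 151, 152]
t=3: [143, 143, 146, 150, 151, 143, 144, 146, 150, 151]
t=4: [156, 155, 154, 152, 151, 156, 155, 154, 152, 151]

Answer: s_2(4) = 154
Key observation: This trace re-runs the system from the modified initial state.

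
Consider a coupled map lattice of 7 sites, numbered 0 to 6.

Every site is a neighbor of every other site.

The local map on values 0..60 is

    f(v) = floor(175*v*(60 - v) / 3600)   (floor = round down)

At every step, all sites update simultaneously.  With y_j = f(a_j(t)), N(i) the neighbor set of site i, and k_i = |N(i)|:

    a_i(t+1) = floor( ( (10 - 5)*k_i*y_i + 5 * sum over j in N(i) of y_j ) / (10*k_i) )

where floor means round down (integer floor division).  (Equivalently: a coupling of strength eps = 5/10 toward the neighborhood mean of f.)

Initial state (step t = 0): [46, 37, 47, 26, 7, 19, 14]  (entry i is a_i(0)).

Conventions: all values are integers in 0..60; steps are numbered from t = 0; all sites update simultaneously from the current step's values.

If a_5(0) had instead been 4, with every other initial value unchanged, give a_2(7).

Answer: a_2(7) = 37
Key observation: This trace re-runs the system from the modified initial state.

Derivation:
t=0: [46, 37, 47, 26, 7, 4, 14]
t=1: [29, 33, 28, 34, 24, 21, 29]
t=2: [42, 42, 42, 42, 42, 40, 42]
t=3: [36, 36, 36, 36, 36, 37, 36]
t=4: [41, 41, 41, 41, 41, 41, 41]
t=5: [37, 37, 37, 37, 37, 37, 37]
t=6: [41, 41, 41, 41, 41, 41, 41]
t=7: [37, 37, 37, 37, 37, 37, 37]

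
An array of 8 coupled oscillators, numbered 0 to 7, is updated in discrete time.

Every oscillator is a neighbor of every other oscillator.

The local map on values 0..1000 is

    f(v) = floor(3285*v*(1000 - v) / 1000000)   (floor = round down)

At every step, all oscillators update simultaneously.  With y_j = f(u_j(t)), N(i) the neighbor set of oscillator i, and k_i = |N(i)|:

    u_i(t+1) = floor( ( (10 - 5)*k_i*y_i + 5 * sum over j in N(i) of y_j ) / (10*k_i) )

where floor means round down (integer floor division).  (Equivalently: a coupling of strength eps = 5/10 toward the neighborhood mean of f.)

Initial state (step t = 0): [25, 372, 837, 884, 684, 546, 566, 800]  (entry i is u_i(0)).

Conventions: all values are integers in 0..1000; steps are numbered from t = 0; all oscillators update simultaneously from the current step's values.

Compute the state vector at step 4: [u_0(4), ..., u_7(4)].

Answer: [799, 799, 804, 804, 801, 797, 798, 804]

Derivation:
t=0: [25, 372, 837, 884, 684, 546, 566, 800]
t=1: [354, 649, 512, 464, 624, 669, 665, 545]
t=2: [763, 761, 792, 790, 771, 752, 754, 790]
t=3: [584, 585, 561, 563, 578, 592, 591, 563]
t=4: [799, 799, 804, 804, 801, 797, 798, 804]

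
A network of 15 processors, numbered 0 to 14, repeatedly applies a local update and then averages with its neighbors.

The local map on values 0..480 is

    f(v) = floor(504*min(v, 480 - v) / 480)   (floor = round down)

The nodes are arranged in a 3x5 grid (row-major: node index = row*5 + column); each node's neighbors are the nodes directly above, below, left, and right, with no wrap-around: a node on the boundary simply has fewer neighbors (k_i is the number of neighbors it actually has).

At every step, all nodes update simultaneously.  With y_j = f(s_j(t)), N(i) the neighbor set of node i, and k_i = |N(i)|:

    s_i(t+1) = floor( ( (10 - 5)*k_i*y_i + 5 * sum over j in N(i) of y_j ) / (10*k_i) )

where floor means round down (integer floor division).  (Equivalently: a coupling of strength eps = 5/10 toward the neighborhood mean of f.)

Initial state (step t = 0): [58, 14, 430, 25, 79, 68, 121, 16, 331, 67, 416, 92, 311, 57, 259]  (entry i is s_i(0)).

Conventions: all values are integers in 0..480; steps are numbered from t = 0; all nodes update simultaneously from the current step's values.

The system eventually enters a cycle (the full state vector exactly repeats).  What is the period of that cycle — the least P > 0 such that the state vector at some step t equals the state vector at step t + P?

Answer: 2
Key observation: The state at step 36, [244, 244, 245, 245, 246, 244, 244, 245, 245, 246, 244, 244, 245, 245, 246], reappears at step 38 — and no state repeats earlier — so the cycle the system enters has period 2.

Derivation:
t=0: [58, 14, 430, 25, 79, 68, 121, 16, 331, 67, 416, 92, 311, 57, 259]
t=1: [51, 46, 35, 61, 65, 77, 88, 72, 99, 113, 75, 109, 117, 123, 148]
t=2: [58, 54, 49, 66, 79, 77, 85, 81, 99, 113, 87, 105, 114, 127, 139]
t=3: [64, 61, 60, 73, 87, 80, 85, 87, 102, 114, 93, 104, 114, 127, 135]
t=4: [70, 68, 70, 81, 94, 84, 88, 92, 105, 116, 96, 105, 115, 127, 133]
t=5: [76, 75, 78, 89, 100, 88, 91, 97, 109, 118, 99, 107, 116, 128, 133]
t=6: [82, 81, 85, 96, 106, 92, 95, 101, 113, 121, 102, 109, 118, 129, 133]
t=7: [88, 88, 93, 103, 112, 96, 99, 106, 117, 124, 106, 111, 120, 130, 135]
t=8: [94, 94, 100, 110, 118, 101, 103, 111, 121, 128, 109, 114, 123, 132, 137]
t=9: [100, 100, 107, 116, 123, 106, 108, 116, 126, 132, 113, 118, 126, 135, 139]
t=10: [106, 107, 113, 122, 129, 111, 114, 121, 131, 136, 117, 122, 130, 138, 142]
t=11: [112, 114, 120, 129, 135, 116, 119, 127, 136, 141, 122, 126, 134, 142, 146]
t=12: [118, 120, 127, 135, 141, 122, 125, 133, 141, 146, 127, 131, 139, 147, 150]
t=13: [125, 127, 134, 142, 147, 128, 131, 139, 147, 152, 132, 136, 144, 152, 155]
t=14: [132, 134, 141, 149, 154, 134, 137, 145, 153, 157, 138, 142, 149, 157, 160]
t=15: [139, 141, 148, 156, 160, 140, 144, 151, 159, 163, 144, 148, 155, 162, 166]
t=16: [146, 149, 155, 163, 167, 148, 151, 158, 165, 170, 151, 154, 161, 168, 172]
t=17: [154, 156, 163, 170, 174, 155, 158, 165, 172, 177, 158, 161, 168, 175, 178]
t=18: [161, 164, 171, 177, 181, 162, 165, 173, 179, 183, 165, 168, 175, 181, 185]
t=19: [170, 172, 179, 185, 189, 170, 173, 180, 187, 191, 173, 176, 182, 189, 192]
t=20: [178, 181, 187, 193, 197, 179, 181, 188, 195, 199, 181, 184, 190, 197, 200]
t=21: [187, 190, 196, 202, 205, 187, 190, 197, 203, 207, 190, 193, 198, 205, 208]
t=22: [196, 199, 205, 211, 214, 197, 199, 206, 212, 216, 199, 201, 207, 213, 217]
t=23: [206, 208, 215, 220, 223, 206, 209, 215, 221, 225, 208, 211, 216, 222, 225]
t=24: [216, 219, 224, 230, 233, 216, 219, 225, 231, 235, 218, 221, 226, 232, 235]
t=25: [226, 229, 235, 240, 243, 226, 229, 235, 241, 245, 228, 231, 237, 242, 245]
t=26: [237, 240, 246, 250, 248, 237, 240, 246, 249, 247, 239, 242, 246, 248, 246]
t=27: [249, 250, 245, 242, 242, 249, 250, 245, 242, 243, 249, 249, 245, 243, 244]
t=28: [241, 242, 245, 248, 248, 241, 241, 245, 248, 248, 242, 242, 245, 247, 247]
t=29: [249, 248, 246, 243, 243, 249, 249, 246, 243, 243, 249, 248, 246, 244, 243]
t=30: [242, 243, 245, 247, 248, 242, 242, 245, 247, 248, 242, 243, 245, 247, 247]
t=31: [248, 248, 246, 244, 243, 249, 248, 246, 244, 243, 248, 248, 246, 244, 243]
t=32: [242, 243, 245, 246, 247, 242, 243, 245, 246, 247, 242, 243, 245, 246, 247]
t=33: [248, 247, 246, 245, 244, 248, 247, 246, 245, 244, 248, 247, 246, 245, 244]
t=34: [243, 244, 245, 246, 246, 243, 244, 245, 246, 246, 243, 244, 245, 246, 246]
t=35: [247, 247, 246, 245, 245, 247, 247, 246, 245, 245, 247, 247, 246, 245, 245]
t=36: [244, 244, 245, 245, 246, 244, 244, 245, 245, 246, 244, 244, 245, 245, 246]
t=37: [247, 246, 246, 245, 245, 247, 246, 246, 245, 245, 247, 246, 246, 245, 245]
t=38: [244, 244, 245, 245, 246, 244, 244, 245, 245, 246, 244, 244, 245, 245, 246]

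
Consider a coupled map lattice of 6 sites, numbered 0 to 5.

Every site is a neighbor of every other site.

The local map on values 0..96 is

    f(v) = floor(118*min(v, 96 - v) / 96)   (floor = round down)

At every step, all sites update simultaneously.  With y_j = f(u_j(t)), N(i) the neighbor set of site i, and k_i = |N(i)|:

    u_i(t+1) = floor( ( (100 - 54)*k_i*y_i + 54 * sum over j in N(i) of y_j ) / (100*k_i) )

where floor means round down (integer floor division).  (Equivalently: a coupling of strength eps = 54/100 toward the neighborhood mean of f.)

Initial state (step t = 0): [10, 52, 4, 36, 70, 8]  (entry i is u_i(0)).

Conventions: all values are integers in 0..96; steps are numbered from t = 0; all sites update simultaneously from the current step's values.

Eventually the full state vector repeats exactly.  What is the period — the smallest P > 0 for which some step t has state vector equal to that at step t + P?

Simulating step by step:
t=0: [10, 52, 4, 36, 70, 8]
t=1: [20, 35, 18, 32, 27, 19]
t=2: [28, 35, 27, 33, 31, 27]
t=3: [35, 39, 35, 37, 37, 35]
t=4: [43, 45, 43, 44, 44, 43]
t=5: [52, 53, 52, 53, 53, 52]
t=6: [53, 52, 53, 52, 52, 53]
t=7: [52, 53, 52, 53, 53, 52]

Answer: 2
Key observation: The state at step 5, [52, 53, 52, 53, 53, 52], reappears at step 7 — and no state repeats earlier — so the cycle the system enters has period 2.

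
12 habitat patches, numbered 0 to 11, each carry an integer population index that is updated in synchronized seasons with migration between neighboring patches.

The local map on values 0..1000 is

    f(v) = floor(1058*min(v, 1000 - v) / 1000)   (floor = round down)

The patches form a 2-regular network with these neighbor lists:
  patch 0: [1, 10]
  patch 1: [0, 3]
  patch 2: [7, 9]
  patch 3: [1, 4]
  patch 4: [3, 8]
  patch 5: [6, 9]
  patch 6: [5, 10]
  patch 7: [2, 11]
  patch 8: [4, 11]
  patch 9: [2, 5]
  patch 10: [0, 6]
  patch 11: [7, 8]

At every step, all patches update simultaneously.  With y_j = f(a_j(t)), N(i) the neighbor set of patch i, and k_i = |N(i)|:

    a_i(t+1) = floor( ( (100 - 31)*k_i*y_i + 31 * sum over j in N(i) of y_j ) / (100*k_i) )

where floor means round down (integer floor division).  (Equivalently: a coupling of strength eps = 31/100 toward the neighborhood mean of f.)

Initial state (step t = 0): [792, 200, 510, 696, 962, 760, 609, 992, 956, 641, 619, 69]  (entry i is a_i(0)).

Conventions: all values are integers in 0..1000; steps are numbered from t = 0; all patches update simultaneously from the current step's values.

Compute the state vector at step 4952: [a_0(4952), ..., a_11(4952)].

Simulating step by step:
t=0: [792, 200, 510, 696, 962, 760, 609, 992, 956, 641, 619, 69]
t=1: [246, 229, 417, 260, 84, 297, 386, 97, 49, 381, 376, 58]
t=2: [278, 249, 382, 240, 111, 342, 391, 148, 58, 395, 377, 65]
t=3: [305, 266, 367, 233, 129, 377, 402, 180, 70, 406, 384, 80]
t=4: [328, 281, 363, 234, 143, 406, 417, 204, 85, 417, 395, 98]
t=5: [350, 297, 366, 239, 156, 432, 435, 223, 100, 430, 409, 118]
t=6: [370, 313, 373, 248, 169, 457, 455, 241, 117, 444, 426, 138]
t=7: [390, 329, 383, 259, 182, 480, 476, 258, 135, 459, 445, 159]
t=8: [411, 346, 396, 272, 196, 502, 498, 276, 153, 476, 466, 180]
t=9: [432, 364, 411, 286, 212, 522, 520, 295, 172, 493, 488, 201]
t=10: [454, 383, 428, 302, 229, 507, 508, 315, 192, 505, 505, 222]
t=11: [475, 403, 444, 320, 247, 521, 520, 336, 213, 511, 515, 244]
t=12: [491, 424, 458, 339, 267, 507, 507, 357, 235, 507, 510, 267]
t=13: [507, 445, 473, 360, 288, 521, 520, 378, 258, 515, 518, 291]
t=14: [511, 463, 486, 382, 310, 507, 507, 400, 282, 509, 510, 315]
t=15: [512, 480, 500, 405, 334, 520, 520, 423, 307, 518, 518, 341]
t=16: [513, 496, 513, 428, 360, 507, 507, 446, 334, 511, 509, 367]
t=17: [517, 511, 508, 452, 386, 520, 520, 464, 362, 517, 518, 395]
t=18: [511, 510, 513, 473, 414, 507, 507, 483, 391, 511, 509, 422]
t=19: [517, 515, 514, 493, 443, 520, 520, 501, 421, 517, 519, 450]
t=20: [510, 513, 515, 511, 472, 507, 507, 517, 453, 510, 508, 479]
t=21: [517, 515, 513, 513, 498, 520, 520, 510, 486, 517, 519, 502]
t=22: [510, 513, 514, 516, 522, 507, 507, 518, 517, 511, 508, 522]
t=23: [517, 515, 513, 511, 507, 520, 520, 509, 509, 517, 519, 506]
t=24: [510, 513, 515, 517, 520, 507, 507, 518, 519, 511, 508, 521]
t=25: [517, 514, 513, 511, 507, 520, 520, 509, 507, 517, 519, 506]
t=26: [511, 514, 515, 517, 520, 507, 507, 518, 521, 511, 508, 521]
t=27: [517, 514, 513, 510, 507, 520, 520, 509, 506, 517, 519, 506]
t=28: [511, 514, 515, 517, 520, 507, 507, 518, 521, 511, 508, 521]

Answer: [511, 514, 515, 517, 520, 507, 507, 518, 521, 511, 508, 521]
Key observation: The state at step 26, [511, 514, 515, 517, 520, 507, 507, 518, 521, 511, 508, 521], reappears at step 28: the system is in a cycle of period 2 from step 26 on.  Therefore the state at step 4952 equals the state at step 26 + ((4952 - 26) mod 2) = 26, which is [511, 514, 515, 517, 520, 507, 507, 518, 521, 511, 508, 521].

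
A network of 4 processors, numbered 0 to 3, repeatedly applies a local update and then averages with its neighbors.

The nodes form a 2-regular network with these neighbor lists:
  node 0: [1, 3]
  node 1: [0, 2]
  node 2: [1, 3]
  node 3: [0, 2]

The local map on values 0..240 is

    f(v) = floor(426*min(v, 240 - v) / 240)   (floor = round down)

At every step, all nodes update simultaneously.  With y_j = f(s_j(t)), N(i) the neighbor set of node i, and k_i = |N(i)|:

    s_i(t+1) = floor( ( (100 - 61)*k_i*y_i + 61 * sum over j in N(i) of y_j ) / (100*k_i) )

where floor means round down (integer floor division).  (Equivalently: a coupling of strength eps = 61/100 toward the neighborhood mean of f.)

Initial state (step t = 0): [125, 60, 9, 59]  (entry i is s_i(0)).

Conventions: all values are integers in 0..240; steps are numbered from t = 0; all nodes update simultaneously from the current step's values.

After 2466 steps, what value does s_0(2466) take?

Simulating step by step:
t=0: [125, 60, 9, 59]
t=1: [143, 108, 69, 107]
t=2: [182, 164, 163, 163]
t=3: [122, 124, 135, 125]
t=4: [206, 200, 197, 200]
t=5: [66, 69, 72, 69]
t=6: [120, 122, 123, 122]
t=7: [210, 209, 208, 209]
t=8: [54, 54, 55, 54]
t=9: [95, 95, 95, 95]
t=10: [168, 168, 168, 168]
t=11: [127, 127, 127, 127]
t=12: [200, 200, 200, 200]
t=13: [71, 71, 71, 71]
t=14: [126, 126, 126, 126]
t=15: [202, 202, 202, 202]
t=16: [67, 67, 67, 67]
t=17: [118, 118, 118, 118]
t=18: [209, 209, 209, 209]
t=19: [55, 55, 55, 55]
t=20: [97, 97, 97, 97]
t=21: [172, 172, 172, 172]
t=22: [120, 120, 120, 120]
t=23: [213, 213, 213, 213]
t=24: [47, 47, 47, 47]
t=25: [83, 83, 83, 83]
t=26: [147, 147, 147, 147]
t=27: [165, 165, 165, 165]
t=28: [133, 133, 133, 133]
t=29: [189, 189, 189, 189]
t=30: [90, 90, 90, 90]
t=31: [159, 159, 159, 159]
t=32: [143, 143, 143, 143]
t=33: [172, 172, 172, 172]

Answer: s_0(2466) = 90
Key observation: The state at step 21, [172, 172, 172, 172], reappears at step 33: the system is in a cycle of period 12 from step 21 on.  Therefore the state at step 2466 equals the state at step 21 + ((2466 - 21) mod 12) = 30, which is [90, 90, 90, 90].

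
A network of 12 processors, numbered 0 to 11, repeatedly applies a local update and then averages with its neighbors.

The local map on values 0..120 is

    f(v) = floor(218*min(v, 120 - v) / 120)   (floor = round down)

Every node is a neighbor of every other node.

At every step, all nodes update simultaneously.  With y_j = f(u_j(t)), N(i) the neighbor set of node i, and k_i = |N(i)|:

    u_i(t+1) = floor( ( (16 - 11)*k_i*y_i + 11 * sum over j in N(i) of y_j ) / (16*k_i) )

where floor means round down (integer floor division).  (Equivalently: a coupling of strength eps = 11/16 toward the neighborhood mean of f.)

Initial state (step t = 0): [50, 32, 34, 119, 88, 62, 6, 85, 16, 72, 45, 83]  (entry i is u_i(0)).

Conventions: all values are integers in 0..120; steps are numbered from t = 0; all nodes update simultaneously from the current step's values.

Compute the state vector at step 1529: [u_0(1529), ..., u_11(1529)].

Simulating step by step:
t=0: [50, 32, 34, 119, 88, 62, 6, 85, 16, 72, 45, 83]
t=1: [66, 58, 59, 44, 58, 70, 46, 60, 51, 66, 64, 61]
t=2: [97, 99, 100, 93, 99, 95, 94, 100, 96, 97, 98, 100]
t=3: [40, 40, 39, 42, 40, 41, 42, 39, 41, 40, 40, 39]
t=4: [72, 72, 71, 73, 72, 72, 73, 71, 72, 72, 72, 71]
t=5: [87, 87, 87, 86, 87, 87, 86, 87, 87, 87, 87, 87]
t=6: [59, 59, 59, 59, 59, 59, 59, 59, 59, 59, 59, 59]
t=7: [107, 107, 107, 107, 107, 107, 107, 107, 107, 107, 107, 107]
t=8: [23, 23, 23, 23, 23, 23, 23, 23, 23, 23, 23, 23]
t=9: [41, 41, 41, 41, 41, 41, 41, 41, 41, 41, 41, 41]
t=10: [74, 74, 74, 74, 74, 74, 74, 74, 74, 74, 74, 74]
t=11: [83, 83, 83, 83, 83, 83, 83, 83, 83, 83, 83, 83]
t=12: [67, 67, 67, 67, 67, 67, 67, 67, 67, 67, 67, 67]
t=13: [96, 96, 96, 96, 96, 96, 96, 96, 96, 96, 96, 96]
t=14: [43, 43, 43, 43, 43, 43, 43, 43, 43, 43, 43, 43]
t=15: [78, 78, 78, 78, 78, 78, 78, 78, 78, 78, 78, 78]
t=16: [76, 76, 76, 76, 76, 76, 76, 76, 76, 76, 76, 76]
t=17: [79, 79, 79, 79, 79, 79, 79, 79, 79, 79, 79, 79]
t=18: [74, 74, 74, 74, 74, 74, 74, 74, 74, 74, 74, 74]

Answer: [79, 79, 79, 79, 79, 79, 79, 79, 79, 79, 79, 79]
Key observation: The state at step 10, [74, 74, 74, 74, 74, 74, 74, 74, 74, 74, 74, 74], reappears at step 18: the system is in a cycle of period 8 from step 10 on.  Therefore the state at step 1529 equals the state at step 10 + ((1529 - 10) mod 8) = 17, which is [79, 79, 79, 79, 79, 79, 79, 79, 79, 79, 79, 79].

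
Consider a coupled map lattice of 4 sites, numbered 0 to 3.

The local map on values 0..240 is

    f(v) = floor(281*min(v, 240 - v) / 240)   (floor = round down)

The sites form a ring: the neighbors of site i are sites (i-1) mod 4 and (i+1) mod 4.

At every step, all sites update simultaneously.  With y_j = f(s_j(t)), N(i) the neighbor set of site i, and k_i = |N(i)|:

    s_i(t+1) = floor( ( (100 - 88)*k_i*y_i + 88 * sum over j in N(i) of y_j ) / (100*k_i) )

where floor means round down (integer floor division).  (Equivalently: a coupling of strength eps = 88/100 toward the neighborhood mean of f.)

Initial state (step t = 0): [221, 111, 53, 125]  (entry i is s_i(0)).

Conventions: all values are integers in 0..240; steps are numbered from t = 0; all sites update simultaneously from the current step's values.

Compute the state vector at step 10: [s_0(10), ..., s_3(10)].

Answer: [138, 136, 138, 136]

Derivation:
t=0: [221, 111, 53, 125]
t=1: [118, 52, 123, 53]
t=2: [70, 127, 70, 128]
t=3: [125, 87, 125, 87]
t=4: [104, 130, 104, 130]
t=5: [127, 121, 127, 121]
t=6: [138, 132, 138, 132]
t=7: [125, 119, 125, 119]
t=8: [138, 134, 138, 134]
t=9: [123, 119, 123, 119]
t=10: [138, 136, 138, 136]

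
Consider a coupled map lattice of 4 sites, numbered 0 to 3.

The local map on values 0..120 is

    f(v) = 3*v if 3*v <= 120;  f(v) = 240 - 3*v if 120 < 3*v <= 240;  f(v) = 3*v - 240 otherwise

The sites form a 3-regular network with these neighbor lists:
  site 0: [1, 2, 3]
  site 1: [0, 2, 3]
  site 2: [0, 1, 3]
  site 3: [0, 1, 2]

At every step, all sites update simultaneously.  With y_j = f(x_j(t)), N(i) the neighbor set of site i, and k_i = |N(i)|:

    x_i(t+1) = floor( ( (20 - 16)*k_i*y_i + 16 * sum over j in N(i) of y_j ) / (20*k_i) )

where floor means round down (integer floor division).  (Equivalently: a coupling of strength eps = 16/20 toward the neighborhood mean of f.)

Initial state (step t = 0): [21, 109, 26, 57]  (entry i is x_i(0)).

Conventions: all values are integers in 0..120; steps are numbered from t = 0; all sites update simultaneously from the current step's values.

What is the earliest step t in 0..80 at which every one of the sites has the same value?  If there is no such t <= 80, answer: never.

Simulating step by step:
t=0: [21, 109, 26, 57]  (not all equal)
t=1: [75, 73, 74, 74]  (not all equal)
t=2: [18, 17, 18, 18]  (not all equal)
t=3: [53, 53, 53, 53]  (all equal)

Answer: 3
Key observation: Synchronization is absorbing here: once all sites are equal they stay equal, and step 3 is the first all-equal step.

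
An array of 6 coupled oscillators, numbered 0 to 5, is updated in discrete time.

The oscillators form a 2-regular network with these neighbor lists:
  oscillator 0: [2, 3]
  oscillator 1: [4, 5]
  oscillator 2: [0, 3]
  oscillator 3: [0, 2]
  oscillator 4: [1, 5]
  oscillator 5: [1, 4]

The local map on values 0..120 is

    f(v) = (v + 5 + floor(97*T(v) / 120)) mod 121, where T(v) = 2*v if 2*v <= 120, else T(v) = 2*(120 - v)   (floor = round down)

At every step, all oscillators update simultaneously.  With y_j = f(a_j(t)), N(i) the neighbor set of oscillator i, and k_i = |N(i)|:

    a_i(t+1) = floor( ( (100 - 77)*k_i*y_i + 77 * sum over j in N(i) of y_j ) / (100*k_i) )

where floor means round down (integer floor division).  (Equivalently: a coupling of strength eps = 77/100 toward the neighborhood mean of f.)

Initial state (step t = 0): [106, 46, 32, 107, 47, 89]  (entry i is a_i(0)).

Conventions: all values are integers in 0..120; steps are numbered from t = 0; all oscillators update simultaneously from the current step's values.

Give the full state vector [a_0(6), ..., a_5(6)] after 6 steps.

Answer: [8, 37, 8, 8, 37, 37]

Derivation:
t=0: [106, 46, 32, 107, 47, 89]
t=1: [41, 12, 29, 41, 11, 9]
t=2: [99, 31, 104, 99, 32, 33]
t=3: [14, 88, 15, 14, 88, 87]
t=4: [42, 23, 41, 42, 23, 23]
t=5: [113, 65, 113, 113, 65, 65]
t=6: [8, 37, 8, 8, 37, 37]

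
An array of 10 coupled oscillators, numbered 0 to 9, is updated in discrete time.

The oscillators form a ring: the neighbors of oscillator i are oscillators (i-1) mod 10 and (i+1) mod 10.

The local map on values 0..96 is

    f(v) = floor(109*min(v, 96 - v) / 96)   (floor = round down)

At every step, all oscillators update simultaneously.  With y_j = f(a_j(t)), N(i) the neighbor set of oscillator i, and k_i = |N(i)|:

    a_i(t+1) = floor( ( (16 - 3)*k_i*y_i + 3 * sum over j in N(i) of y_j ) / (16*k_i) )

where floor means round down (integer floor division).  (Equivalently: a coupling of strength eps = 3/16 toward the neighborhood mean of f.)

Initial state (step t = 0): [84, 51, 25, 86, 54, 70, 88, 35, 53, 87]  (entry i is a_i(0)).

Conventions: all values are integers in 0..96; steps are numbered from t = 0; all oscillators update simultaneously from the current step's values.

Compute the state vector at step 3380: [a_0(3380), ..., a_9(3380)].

Answer: [47, 47, 48, 53, 53, 53, 53, 52, 50, 48]
Key observation: The state at step 12, [47, 47, 48, 53, 53, 53, 53, 52, 50, 48], reappears at step 16: the system is in a cycle of period 4 from step 12 on.  Therefore the state at step 3380 equals the state at step 12 + ((3380 - 12) mod 4) = 12, which is [47, 47, 48, 53, 53, 53, 53, 52, 50, 48].

Derivation:
t=0: [84, 51, 25, 86, 54, 70, 88, 35, 53, 87]
t=1: [16, 45, 28, 15, 41, 28, 13, 37, 43, 13]
t=2: [20, 46, 31, 21, 41, 30, 18, 39, 44, 17]
t=3: [24, 47, 35, 26, 42, 33, 23, 42, 45, 22]
t=4: [29, 49, 39, 31, 44, 36, 29, 45, 48, 26]
t=5: [33, 50, 44, 37, 46, 40, 34, 49, 51, 31]
t=6: [38, 50, 48, 43, 50, 45, 40, 51, 49, 36]
t=7: [43, 51, 53, 48, 51, 50, 46, 50, 51, 41]
t=8: [48, 50, 48, 53, 51, 51, 52, 51, 50, 46]
t=9: [53, 52, 53, 48, 50, 50, 49, 50, 51, 52]
t=10: [48, 48, 48, 53, 52, 52, 52, 52, 50, 49]
t=11: [53, 54, 53, 48, 48, 49, 49, 49, 51, 53]
t=12: [47, 47, 48, 53, 53, 53, 53, 52, 50, 48]
t=13: [53, 53, 53, 48, 48, 48, 48, 49, 51, 53]
t=14: [48, 48, 48, 53, 54, 54, 53, 52, 50, 48]
t=15: [54, 54, 53, 48, 47, 47, 48, 49, 51, 53]
t=16: [47, 47, 48, 53, 53, 53, 53, 52, 50, 48]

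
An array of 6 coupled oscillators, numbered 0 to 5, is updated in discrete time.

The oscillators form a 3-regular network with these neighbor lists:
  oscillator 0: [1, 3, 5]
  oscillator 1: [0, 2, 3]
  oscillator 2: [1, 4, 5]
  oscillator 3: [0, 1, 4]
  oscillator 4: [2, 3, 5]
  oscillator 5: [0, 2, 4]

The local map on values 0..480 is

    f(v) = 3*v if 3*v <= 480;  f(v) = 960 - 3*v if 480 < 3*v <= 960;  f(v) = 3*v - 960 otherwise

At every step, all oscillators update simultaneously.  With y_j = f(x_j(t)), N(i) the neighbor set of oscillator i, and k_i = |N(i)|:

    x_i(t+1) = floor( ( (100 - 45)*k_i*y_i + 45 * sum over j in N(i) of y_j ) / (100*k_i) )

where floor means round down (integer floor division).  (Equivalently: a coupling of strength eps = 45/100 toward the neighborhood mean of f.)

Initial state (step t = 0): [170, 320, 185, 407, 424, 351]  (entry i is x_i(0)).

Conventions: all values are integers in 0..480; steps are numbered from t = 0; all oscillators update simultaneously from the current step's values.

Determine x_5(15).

Answer: x_5(15) = 426

Derivation:
t=0: [170, 320, 185, 407, 424, 351]
t=1: [300, 167, 283, 257, 285, 226]
t=2: [172, 306, 187, 197, 145, 196]
t=3: [361, 204, 346, 341, 410, 396]
t=4: [163, 231, 169, 145, 203, 196]
t=5: [420, 350, 397, 402, 382, 395]
t=6: [249, 166, 202, 221, 207, 231]
t=7: [271, 383, 354, 315, 324, 282]
t=8: [128, 143, 103, 60, 41, 101]
t=9: [348, 366, 298, 239, 186, 289]
t=10: [117, 134, 131, 227, 281, 133]
t=11: [355, 374, 353, 283, 225, 348]
t=12: [111, 136, 134, 143, 200, 119]
t=13: [362, 399, 389, 401, 376, 360]
t=14: [159, 216, 192, 213, 177, 141]
t=15: [420, 348, 385, 359, 405, 426]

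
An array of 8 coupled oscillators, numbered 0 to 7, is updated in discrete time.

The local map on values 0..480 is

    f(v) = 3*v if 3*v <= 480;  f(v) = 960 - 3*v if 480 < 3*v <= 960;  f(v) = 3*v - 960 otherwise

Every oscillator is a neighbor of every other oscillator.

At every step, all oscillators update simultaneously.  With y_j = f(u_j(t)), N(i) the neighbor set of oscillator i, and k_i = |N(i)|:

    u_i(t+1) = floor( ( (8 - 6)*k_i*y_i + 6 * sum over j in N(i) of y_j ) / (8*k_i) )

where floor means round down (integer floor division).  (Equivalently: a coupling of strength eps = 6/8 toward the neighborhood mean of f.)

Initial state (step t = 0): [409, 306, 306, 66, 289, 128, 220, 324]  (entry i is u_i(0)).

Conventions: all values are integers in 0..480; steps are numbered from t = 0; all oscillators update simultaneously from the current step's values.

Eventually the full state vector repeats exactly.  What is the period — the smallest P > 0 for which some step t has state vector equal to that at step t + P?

Answer: 4
Key observation: The state at step 8, [109, 108, 108, 108, 108, 109, 109, 108], reappears at step 12 — and no state repeats earlier — so the cycle the system enters has period 4.

Derivation:
t=0: [409, 306, 306, 66, 289, 128, 220, 324]
t=1: [181, 149, 149, 171, 156, 198, 186, 145]
t=2: [426, 431, 431, 431, 434, 419, 424, 429]
t=3: [323, 325, 325, 325, 326, 320, 322, 324]
t=4: [10, 11, 11, 11, 12, 9, 10, 11]
t=5: [31, 32, 32, 32, 32, 31, 31, 32]
t=6: [94, 95, 95, 95, 95, 94, 94, 95]
t=7: [283, 284, 284, 284, 284, 283, 283, 284]
t=8: [109, 108, 108, 108, 108, 109, 109, 108]
t=9: [325, 324, 324, 324, 324, 325, 325, 324]
t=10: [13, 12, 12, 12, 12, 13, 13, 12]
t=11: [37, 36, 36, 36, 36, 37, 37, 36]
t=12: [109, 108, 108, 108, 108, 109, 109, 108]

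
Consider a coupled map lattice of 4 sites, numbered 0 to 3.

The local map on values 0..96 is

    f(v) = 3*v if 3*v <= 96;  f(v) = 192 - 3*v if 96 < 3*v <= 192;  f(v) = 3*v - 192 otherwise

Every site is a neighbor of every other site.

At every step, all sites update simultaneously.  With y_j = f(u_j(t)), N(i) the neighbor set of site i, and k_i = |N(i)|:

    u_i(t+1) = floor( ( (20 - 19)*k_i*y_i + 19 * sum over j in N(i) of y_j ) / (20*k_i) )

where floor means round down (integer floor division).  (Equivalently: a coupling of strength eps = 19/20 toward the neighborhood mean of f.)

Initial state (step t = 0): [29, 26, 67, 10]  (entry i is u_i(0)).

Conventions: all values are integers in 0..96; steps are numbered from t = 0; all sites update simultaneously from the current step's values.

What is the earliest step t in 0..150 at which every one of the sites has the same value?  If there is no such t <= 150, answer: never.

Simulating step by step:
t=0: [29, 26, 67, 10]  (not all equal)
t=1: [41, 43, 62, 56]  (not all equal)
t=2: [32, 34, 49, 44]  (not all equal)
t=3: [66, 68, 80, 76]  (not all equal)
t=4: [30, 29, 19, 22]  (not all equal)
t=5: [71, 71, 79, 77]  (not all equal)
t=6: [34, 34, 27, 29]  (not all equal)
t=7: [86, 86, 88, 87]  (not all equal)
t=8: [68, 68, 67, 68]  (not all equal)
t=9: [11, 11, 11, 11]  (all equal)

Answer: 9
Key observation: Synchronization is absorbing here: once all sites are equal they stay equal, and step 9 is the first all-equal step.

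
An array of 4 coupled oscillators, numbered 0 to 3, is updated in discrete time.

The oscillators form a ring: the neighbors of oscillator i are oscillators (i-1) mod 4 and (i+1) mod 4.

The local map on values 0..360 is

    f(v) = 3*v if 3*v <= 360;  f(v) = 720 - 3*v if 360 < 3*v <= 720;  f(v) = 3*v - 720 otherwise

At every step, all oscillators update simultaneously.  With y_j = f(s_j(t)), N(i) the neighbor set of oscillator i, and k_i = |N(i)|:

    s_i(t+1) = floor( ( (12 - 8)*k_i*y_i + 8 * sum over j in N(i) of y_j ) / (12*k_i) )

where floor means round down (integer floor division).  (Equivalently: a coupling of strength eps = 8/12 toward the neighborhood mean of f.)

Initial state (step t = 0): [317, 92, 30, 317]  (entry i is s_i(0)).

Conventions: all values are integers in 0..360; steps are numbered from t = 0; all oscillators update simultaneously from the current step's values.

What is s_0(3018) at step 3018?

Simulating step by step:
t=0: [317, 92, 30, 317]
t=1: [246, 199, 199, 184]
t=2: [103, 88, 138, 103]
t=3: [294, 293, 293, 308]
t=4: [175, 160, 174, 175]
t=5: [210, 211, 211, 196]
t=6: [103, 88, 102, 103]
t=7: [294, 293, 293, 308]

Answer: s_0(3018) = 103
Key observation: The state at step 3, [294, 293, 293, 308], reappears at step 7: the system is in a cycle of period 4 from step 3 on.  Therefore the state at step 3018 equals the state at step 3 + ((3018 - 3) mod 4) = 6, which is [103, 88, 102, 103].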